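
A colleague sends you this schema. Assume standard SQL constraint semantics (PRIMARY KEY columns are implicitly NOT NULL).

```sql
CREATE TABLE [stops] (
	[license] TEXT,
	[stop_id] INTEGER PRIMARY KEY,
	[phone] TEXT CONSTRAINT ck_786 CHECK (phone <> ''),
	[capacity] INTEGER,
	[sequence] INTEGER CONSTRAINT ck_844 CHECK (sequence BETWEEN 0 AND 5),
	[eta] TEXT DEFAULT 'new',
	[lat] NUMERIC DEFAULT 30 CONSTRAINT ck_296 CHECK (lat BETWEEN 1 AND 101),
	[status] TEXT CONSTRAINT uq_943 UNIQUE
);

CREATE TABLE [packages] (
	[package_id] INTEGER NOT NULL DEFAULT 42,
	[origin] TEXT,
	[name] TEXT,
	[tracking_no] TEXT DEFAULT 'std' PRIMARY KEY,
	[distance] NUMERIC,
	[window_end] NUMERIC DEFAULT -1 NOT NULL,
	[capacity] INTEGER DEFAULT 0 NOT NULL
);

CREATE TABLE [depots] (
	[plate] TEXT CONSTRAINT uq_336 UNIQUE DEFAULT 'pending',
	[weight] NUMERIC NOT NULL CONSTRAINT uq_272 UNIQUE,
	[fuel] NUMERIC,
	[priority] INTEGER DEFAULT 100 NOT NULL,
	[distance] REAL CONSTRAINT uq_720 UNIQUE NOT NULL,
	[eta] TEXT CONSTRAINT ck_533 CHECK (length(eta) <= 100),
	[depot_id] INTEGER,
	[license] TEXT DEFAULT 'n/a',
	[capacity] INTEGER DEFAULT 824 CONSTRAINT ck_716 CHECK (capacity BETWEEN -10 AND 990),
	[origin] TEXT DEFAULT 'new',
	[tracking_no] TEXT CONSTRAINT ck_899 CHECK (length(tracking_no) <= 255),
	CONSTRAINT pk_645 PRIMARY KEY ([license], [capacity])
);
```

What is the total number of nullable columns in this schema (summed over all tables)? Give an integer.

16

stops: 7 nullable (license, phone, capacity, sequence, eta, lat, status — PK (stop_id) and explicit NOT NULL columns excluded).
packages: 3 nullable (origin, name, distance — PK (tracking_no) and explicit NOT NULL columns excluded).
depots: 6 nullable (plate, fuel, eta, depot_id, origin, tracking_no — PK (license, capacity) and explicit NOT NULL columns excluded).
Total: 7 + 3 + 6 = 16.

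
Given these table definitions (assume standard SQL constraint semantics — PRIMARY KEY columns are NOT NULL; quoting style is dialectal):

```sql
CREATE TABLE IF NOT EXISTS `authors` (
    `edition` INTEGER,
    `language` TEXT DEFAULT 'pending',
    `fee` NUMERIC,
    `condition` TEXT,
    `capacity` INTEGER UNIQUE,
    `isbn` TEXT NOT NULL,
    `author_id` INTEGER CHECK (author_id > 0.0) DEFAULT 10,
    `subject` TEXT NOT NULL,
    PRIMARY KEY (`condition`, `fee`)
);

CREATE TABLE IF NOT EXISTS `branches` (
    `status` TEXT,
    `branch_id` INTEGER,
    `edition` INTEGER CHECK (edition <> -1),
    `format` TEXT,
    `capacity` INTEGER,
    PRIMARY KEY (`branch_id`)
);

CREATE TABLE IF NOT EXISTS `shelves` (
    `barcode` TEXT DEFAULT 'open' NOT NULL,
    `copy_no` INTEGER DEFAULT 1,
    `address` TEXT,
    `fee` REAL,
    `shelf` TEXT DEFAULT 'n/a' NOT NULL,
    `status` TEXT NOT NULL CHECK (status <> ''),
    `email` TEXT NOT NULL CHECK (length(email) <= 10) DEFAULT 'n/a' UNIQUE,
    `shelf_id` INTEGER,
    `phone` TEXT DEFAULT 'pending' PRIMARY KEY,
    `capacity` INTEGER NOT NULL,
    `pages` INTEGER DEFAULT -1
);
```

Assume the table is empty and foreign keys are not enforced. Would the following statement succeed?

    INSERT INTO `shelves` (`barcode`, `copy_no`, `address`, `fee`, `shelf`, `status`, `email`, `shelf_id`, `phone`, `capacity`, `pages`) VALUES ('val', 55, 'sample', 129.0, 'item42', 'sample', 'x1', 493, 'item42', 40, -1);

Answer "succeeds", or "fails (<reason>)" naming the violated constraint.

succeeds

NOT NULL columns: barcode is supplied; capacity is supplied; email is supplied; phone is supplied; shelf is supplied; status is supplied.
CHECK constraints: 'sample' satisfies (status <> ''); 'x1' satisfies (length(email) <= 10).
No constraint is violated.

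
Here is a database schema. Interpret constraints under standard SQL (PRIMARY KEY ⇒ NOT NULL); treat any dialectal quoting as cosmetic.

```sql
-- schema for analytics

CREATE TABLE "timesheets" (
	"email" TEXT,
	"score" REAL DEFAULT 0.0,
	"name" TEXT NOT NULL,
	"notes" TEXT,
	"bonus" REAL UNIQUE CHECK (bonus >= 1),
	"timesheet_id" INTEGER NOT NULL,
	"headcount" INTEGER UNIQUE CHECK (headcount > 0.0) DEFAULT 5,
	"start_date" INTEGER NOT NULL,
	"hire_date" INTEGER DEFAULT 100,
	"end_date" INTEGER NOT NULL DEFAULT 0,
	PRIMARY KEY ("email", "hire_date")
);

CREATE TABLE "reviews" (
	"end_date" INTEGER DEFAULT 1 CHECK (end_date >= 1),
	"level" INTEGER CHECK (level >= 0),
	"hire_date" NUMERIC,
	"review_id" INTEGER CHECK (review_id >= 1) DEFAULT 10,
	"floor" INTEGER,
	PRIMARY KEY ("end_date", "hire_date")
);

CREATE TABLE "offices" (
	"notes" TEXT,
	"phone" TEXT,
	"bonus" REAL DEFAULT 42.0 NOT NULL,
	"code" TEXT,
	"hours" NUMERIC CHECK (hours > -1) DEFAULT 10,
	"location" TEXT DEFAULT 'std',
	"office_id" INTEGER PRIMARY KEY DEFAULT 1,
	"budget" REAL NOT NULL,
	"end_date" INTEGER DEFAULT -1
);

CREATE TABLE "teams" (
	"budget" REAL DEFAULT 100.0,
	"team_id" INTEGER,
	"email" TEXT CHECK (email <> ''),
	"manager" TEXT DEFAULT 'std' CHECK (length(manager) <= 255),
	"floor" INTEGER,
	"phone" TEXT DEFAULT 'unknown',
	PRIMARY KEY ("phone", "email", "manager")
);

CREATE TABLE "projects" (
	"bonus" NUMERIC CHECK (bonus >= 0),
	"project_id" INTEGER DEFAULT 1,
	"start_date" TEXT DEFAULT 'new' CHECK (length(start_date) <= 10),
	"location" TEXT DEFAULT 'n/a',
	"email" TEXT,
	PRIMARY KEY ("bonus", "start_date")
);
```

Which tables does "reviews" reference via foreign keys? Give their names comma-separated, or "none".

No column in reviews has a REFERENCES clause.

none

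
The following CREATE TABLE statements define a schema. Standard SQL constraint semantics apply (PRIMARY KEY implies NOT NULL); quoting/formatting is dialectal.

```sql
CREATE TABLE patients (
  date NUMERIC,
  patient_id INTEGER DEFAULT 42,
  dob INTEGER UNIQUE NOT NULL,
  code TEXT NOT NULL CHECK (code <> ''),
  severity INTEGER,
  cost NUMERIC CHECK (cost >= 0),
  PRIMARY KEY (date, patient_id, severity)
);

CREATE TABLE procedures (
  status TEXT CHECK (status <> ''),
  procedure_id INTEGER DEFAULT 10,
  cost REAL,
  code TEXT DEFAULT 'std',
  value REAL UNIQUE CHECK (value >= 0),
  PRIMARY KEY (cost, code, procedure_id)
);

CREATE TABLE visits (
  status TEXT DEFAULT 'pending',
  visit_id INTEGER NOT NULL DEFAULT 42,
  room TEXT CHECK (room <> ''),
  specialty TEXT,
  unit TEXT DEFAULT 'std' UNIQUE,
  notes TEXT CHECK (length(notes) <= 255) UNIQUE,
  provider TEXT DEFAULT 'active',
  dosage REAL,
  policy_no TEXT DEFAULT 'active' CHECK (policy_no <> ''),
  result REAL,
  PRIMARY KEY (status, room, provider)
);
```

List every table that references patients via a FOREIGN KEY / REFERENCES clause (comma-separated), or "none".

No REFERENCES clause anywhere in the schema names patients.

none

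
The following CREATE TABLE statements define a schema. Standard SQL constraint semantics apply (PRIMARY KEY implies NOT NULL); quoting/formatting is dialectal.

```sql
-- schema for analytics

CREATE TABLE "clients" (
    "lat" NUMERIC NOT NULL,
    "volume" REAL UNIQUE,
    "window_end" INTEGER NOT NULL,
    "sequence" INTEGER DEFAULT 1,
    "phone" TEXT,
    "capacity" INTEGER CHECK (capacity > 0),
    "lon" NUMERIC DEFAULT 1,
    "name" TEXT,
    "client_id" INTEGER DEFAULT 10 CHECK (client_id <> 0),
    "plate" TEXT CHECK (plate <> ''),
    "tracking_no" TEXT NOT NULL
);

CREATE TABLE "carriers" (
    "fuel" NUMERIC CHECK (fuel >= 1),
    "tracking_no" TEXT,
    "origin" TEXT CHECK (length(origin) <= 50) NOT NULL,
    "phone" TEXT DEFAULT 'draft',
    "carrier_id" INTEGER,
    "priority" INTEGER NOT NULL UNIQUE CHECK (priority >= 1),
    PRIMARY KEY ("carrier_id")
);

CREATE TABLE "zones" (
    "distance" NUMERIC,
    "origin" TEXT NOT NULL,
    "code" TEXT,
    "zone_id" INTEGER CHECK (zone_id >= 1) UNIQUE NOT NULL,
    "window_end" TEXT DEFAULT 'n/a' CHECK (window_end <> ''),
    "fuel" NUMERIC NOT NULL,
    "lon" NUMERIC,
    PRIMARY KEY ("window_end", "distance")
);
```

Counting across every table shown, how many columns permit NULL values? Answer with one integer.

clients: 8 nullable (volume, sequence, phone, capacity, lon, name, client_id, plate — PK none and explicit NOT NULL columns excluded).
carriers: 3 nullable (fuel, tracking_no, phone — PK (carrier_id) and explicit NOT NULL columns excluded).
zones: 2 nullable (code, lon — PK (window_end, distance) and explicit NOT NULL columns excluded).
Total: 8 + 3 + 2 = 13.

13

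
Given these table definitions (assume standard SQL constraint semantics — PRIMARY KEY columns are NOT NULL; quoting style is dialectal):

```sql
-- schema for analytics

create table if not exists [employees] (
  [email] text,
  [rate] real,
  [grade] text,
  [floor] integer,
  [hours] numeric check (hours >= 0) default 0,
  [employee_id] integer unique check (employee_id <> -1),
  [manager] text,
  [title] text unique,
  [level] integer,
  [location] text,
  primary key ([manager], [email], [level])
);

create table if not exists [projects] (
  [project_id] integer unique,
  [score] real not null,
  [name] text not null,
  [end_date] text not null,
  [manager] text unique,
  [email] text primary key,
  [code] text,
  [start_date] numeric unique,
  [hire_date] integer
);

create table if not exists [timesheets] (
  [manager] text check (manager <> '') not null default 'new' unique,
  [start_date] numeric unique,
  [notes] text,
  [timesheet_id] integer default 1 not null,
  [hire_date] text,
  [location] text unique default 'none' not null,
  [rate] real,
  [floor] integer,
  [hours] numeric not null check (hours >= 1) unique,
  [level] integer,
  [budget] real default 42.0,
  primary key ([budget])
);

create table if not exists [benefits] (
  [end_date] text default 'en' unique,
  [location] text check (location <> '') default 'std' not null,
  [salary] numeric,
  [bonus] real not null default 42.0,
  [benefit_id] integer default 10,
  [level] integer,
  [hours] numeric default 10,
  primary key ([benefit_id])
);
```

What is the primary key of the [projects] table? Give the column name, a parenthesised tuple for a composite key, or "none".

email

email is declared PRIMARY KEY inline on the column.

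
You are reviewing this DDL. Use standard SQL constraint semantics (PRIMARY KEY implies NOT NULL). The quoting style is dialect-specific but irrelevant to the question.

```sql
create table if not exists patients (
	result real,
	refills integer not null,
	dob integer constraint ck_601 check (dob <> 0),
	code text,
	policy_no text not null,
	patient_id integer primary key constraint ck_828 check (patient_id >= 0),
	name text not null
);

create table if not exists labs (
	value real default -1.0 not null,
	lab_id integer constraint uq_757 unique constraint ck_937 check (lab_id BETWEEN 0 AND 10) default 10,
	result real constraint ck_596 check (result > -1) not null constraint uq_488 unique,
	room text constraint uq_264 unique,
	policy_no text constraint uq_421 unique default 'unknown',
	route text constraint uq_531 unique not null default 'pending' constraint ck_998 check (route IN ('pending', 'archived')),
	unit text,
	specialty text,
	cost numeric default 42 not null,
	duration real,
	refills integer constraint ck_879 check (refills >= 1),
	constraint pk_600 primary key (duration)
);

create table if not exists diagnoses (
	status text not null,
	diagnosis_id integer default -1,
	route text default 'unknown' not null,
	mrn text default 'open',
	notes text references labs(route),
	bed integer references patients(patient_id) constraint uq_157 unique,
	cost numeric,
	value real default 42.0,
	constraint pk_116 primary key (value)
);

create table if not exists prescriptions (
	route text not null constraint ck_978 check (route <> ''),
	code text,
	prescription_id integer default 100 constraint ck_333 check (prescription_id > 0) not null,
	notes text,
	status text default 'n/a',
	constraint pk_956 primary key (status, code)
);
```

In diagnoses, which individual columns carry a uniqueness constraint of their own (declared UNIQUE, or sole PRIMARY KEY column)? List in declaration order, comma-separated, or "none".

bed, value

- status: no UNIQUE or single-column PK constraint.
- diagnosis_id: no UNIQUE or single-column PK constraint.
- route: no UNIQUE or single-column PK constraint.
- mrn: no UNIQUE or single-column PK constraint.
- notes: no UNIQUE or single-column PK constraint.
- bed: declared UNIQUE → unique.
- cost: no UNIQUE or single-column PK constraint.
- value: single-column PRIMARY KEY → unique.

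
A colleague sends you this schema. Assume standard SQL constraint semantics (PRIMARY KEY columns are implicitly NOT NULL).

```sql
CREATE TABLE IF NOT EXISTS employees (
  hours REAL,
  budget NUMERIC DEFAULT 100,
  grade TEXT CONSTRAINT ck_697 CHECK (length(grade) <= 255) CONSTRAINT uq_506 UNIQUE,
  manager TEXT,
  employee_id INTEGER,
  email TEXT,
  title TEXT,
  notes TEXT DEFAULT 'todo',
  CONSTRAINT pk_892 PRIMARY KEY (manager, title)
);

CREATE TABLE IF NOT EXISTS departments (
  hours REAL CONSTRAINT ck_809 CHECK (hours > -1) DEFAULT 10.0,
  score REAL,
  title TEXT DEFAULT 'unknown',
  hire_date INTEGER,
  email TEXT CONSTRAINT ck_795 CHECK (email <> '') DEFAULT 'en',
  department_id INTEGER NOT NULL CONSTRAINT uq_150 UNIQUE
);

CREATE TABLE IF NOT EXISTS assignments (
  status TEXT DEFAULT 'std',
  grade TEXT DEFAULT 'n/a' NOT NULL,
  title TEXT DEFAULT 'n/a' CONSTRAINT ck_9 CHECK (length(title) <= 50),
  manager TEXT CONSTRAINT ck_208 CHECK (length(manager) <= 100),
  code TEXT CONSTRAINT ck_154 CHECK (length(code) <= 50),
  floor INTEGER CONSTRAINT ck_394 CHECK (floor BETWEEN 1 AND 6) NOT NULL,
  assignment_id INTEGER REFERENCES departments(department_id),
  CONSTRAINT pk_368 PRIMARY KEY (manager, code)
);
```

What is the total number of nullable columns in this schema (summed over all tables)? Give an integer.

employees: 6 nullable (hours, budget, grade, employee_id, email, notes — PK (manager, title) and explicit NOT NULL columns excluded).
departments: 5 nullable (hours, score, title, hire_date, email — PK none and explicit NOT NULL columns excluded).
assignments: 3 nullable (status, title, assignment_id — PK (manager, code) and explicit NOT NULL columns excluded).
Total: 6 + 5 + 3 = 14.

14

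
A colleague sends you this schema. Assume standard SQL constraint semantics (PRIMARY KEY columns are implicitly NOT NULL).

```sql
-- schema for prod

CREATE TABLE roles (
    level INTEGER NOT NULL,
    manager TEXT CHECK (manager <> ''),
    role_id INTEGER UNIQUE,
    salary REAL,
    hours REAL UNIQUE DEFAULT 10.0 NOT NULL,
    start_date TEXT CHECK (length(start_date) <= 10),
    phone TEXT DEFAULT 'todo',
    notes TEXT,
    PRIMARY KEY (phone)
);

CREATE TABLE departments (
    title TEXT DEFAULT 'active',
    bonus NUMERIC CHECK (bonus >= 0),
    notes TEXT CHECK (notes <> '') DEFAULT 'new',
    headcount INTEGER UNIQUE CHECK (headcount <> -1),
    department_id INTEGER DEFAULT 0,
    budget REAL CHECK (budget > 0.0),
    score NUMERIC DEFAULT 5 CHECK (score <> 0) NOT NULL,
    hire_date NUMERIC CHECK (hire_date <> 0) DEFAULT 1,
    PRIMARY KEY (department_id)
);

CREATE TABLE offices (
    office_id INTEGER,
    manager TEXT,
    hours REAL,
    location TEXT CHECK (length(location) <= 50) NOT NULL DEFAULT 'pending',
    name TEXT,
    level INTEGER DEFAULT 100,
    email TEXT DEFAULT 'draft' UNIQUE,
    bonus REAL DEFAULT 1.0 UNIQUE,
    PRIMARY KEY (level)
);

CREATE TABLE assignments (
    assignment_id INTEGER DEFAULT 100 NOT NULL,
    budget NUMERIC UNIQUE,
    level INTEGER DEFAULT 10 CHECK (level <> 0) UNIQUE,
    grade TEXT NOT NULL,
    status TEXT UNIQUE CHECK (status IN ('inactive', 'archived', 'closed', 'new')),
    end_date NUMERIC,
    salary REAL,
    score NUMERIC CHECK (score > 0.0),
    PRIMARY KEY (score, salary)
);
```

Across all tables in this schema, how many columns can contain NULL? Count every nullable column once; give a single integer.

roles: 5 nullable (manager, role_id, salary, start_date, notes — PK (phone) and explicit NOT NULL columns excluded).
departments: 6 nullable (title, bonus, notes, headcount, budget, hire_date — PK (department_id) and explicit NOT NULL columns excluded).
offices: 6 nullable (office_id, manager, hours, name, email, bonus — PK (level) and explicit NOT NULL columns excluded).
assignments: 4 nullable (budget, level, status, end_date — PK (score, salary) and explicit NOT NULL columns excluded).
Total: 5 + 6 + 6 + 4 = 21.

21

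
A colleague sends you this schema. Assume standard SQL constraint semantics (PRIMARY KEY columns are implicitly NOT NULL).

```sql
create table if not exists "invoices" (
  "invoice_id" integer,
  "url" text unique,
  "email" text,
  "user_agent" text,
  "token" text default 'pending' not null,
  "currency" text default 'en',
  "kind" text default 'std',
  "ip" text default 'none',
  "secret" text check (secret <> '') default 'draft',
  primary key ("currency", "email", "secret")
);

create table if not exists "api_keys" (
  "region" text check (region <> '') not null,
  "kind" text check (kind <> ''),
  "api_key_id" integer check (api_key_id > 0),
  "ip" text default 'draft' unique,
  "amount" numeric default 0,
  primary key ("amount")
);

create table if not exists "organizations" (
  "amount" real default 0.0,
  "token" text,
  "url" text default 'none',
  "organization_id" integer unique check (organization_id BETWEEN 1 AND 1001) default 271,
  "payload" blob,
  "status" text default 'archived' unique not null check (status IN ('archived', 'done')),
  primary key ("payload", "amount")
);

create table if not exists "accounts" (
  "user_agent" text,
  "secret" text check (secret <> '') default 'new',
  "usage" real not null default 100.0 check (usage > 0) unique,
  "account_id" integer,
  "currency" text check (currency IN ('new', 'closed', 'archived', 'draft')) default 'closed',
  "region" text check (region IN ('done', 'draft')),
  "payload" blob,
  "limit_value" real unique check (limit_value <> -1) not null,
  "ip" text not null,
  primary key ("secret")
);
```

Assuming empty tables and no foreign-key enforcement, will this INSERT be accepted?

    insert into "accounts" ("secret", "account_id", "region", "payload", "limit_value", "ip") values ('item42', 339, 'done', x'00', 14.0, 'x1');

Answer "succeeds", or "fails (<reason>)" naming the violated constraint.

NOT NULL columns: ip is supplied; limit_value is supplied; secret is supplied; usage defaults to 100.0.
CHECK constraints: 'item42' satisfies (secret <> ''); 'done' satisfies (region IN ('done', 'draft')); 14.0 satisfies (limit_value <> -1).
No constraint is violated.

succeeds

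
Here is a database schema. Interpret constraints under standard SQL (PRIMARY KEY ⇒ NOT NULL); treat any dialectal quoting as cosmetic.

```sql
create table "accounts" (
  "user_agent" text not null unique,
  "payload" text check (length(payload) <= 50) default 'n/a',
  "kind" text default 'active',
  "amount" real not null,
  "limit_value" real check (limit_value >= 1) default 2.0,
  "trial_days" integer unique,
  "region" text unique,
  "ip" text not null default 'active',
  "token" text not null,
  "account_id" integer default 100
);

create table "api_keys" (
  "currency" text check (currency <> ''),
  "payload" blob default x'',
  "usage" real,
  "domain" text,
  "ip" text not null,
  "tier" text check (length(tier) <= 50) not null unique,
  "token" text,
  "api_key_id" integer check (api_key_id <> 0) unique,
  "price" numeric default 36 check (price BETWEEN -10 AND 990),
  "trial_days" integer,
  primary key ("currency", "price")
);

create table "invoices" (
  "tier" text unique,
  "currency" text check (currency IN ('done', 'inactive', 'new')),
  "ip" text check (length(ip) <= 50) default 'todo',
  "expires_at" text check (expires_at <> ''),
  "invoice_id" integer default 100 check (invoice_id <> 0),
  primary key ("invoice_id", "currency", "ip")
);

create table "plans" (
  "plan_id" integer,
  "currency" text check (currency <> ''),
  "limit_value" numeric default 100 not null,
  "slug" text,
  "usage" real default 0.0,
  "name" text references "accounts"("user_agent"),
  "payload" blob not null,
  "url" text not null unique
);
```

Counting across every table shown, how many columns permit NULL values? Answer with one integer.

accounts: 6 nullable (payload, kind, limit_value, trial_days, region, account_id — PK none and explicit NOT NULL columns excluded).
api_keys: 6 nullable (payload, usage, domain, token, api_key_id, trial_days — PK (currency, price) and explicit NOT NULL columns excluded).
invoices: 2 nullable (tier, expires_at — PK (invoice_id, currency, ip) and explicit NOT NULL columns excluded).
plans: 5 nullable (plan_id, currency, slug, usage, name — PK none and explicit NOT NULL columns excluded).
Total: 6 + 6 + 2 + 5 = 19.

19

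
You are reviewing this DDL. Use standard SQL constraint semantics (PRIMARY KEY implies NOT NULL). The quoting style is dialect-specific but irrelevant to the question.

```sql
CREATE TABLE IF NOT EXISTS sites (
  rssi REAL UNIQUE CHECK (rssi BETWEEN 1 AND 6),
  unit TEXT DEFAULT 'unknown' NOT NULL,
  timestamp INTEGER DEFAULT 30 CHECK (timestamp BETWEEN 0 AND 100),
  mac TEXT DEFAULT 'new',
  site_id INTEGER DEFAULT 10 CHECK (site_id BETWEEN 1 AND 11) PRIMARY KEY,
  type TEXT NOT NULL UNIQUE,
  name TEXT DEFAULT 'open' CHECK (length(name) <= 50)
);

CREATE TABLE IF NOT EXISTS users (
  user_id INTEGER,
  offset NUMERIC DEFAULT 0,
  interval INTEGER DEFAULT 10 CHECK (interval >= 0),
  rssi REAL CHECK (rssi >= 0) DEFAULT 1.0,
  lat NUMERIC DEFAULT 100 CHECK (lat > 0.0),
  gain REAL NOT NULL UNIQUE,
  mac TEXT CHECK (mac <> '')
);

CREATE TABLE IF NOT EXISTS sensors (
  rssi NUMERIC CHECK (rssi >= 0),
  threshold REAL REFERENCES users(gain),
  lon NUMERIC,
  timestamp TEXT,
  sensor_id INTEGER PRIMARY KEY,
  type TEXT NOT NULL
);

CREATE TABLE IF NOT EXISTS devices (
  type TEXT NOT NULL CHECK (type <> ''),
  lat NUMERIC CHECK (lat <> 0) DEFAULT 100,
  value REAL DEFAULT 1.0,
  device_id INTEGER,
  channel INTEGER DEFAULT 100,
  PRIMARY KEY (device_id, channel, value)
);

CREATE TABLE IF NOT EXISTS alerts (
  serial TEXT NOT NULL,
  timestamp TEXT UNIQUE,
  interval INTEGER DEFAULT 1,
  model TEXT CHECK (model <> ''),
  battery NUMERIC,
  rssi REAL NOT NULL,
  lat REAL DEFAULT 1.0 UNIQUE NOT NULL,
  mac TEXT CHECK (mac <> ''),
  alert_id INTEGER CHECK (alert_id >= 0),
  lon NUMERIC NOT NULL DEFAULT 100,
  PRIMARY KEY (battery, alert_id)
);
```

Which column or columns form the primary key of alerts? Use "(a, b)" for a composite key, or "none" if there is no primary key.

A table-level PRIMARY KEY clause names 2 columns: battery, alert_id.
This is a composite key — the combination is unique, not each column individually.

(battery, alert_id)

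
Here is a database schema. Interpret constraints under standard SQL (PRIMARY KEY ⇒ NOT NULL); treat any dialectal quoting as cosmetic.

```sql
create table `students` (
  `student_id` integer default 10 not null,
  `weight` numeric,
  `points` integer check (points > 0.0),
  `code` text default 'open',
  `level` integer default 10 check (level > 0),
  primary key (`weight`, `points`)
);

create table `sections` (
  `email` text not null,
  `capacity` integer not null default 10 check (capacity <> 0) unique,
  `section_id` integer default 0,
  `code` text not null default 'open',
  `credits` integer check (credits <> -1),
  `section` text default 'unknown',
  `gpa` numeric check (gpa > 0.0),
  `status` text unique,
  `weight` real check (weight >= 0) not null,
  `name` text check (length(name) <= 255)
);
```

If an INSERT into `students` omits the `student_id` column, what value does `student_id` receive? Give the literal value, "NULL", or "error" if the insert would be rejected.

student_id has an explicit DEFAULT 10.
When the column is omitted from an INSERT, that default is used.

10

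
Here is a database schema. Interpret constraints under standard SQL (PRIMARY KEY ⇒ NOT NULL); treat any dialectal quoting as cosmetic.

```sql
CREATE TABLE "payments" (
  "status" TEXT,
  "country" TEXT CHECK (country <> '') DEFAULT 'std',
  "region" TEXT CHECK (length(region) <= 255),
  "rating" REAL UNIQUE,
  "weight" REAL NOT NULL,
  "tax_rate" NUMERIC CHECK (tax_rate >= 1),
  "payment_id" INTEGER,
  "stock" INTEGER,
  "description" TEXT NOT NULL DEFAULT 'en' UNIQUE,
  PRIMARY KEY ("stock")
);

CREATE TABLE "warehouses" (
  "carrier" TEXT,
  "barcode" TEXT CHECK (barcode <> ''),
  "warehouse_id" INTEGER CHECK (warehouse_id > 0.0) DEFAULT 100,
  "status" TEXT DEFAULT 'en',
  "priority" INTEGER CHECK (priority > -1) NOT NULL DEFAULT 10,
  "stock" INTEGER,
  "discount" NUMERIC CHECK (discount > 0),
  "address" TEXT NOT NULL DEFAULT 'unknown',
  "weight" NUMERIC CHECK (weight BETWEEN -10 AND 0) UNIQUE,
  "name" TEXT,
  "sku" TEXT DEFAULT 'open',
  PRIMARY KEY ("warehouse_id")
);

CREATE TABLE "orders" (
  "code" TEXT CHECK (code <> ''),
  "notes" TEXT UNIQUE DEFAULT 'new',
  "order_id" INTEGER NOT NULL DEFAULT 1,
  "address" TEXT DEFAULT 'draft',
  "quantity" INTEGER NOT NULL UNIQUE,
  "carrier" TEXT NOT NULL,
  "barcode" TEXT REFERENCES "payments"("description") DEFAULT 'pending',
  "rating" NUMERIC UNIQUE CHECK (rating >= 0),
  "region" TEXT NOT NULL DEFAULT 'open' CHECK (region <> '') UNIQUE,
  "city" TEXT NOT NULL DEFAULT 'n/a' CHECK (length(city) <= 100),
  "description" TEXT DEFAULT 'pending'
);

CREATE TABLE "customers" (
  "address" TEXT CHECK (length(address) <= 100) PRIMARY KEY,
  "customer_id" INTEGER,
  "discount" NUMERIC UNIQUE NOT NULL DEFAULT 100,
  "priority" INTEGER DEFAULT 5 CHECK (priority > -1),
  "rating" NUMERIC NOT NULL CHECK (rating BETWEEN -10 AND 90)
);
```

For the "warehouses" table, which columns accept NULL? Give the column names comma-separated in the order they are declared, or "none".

- carrier: no NOT NULL constraint applies → nullable.
- barcode: CHECK does not forbid NULL (a CHECK constraint passes when its expression is NULL) → nullable.
- warehouse_id: part of the PRIMARY KEY, which implies NOT NULL → not nullable.
- status: DEFAULT only fills an omitted column; an explicit NULL is still allowed → nullable.
- priority: declared NOT NULL → not nullable.
- stock: no NOT NULL constraint applies → nullable.
- discount: CHECK does not forbid NULL (a CHECK constraint passes when its expression is NULL) → nullable.
- address: declared NOT NULL → not nullable.
- weight: CHECK does not forbid NULL (a CHECK constraint passes when its expression is NULL) → nullable.
- name: no NOT NULL constraint applies → nullable.
- sku: DEFAULT only fills an omitted column; an explicit NULL is still allowed → nullable.

carrier, barcode, status, stock, discount, weight, name, sku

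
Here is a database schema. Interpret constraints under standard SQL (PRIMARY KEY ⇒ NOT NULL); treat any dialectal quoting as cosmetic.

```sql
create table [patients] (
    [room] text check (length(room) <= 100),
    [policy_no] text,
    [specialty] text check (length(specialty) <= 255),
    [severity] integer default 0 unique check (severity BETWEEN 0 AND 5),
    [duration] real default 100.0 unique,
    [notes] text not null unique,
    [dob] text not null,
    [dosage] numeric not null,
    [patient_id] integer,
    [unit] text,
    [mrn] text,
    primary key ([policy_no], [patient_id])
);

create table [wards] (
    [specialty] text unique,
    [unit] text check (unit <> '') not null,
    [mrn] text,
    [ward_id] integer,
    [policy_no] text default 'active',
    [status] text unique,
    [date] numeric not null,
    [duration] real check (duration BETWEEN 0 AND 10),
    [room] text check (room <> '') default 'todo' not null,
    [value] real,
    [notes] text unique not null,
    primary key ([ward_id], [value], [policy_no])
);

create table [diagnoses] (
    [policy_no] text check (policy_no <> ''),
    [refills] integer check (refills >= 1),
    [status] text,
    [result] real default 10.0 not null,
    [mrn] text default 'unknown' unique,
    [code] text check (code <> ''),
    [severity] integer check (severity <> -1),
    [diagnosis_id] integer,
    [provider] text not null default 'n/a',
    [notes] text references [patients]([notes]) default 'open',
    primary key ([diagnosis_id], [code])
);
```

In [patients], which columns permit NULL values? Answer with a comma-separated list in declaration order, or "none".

- room: CHECK does not forbid NULL (a CHECK constraint passes when its expression is NULL) → nullable.
- policy_no: part of the PRIMARY KEY, which implies NOT NULL → not nullable.
- specialty: CHECK does not forbid NULL (a CHECK constraint passes when its expression is NULL) → nullable.
- severity: CHECK does not forbid NULL (a CHECK constraint passes when its expression is NULL) → nullable.
- duration: UNIQUE does not imply NOT NULL → nullable.
- notes: declared NOT NULL → not nullable.
- dob: declared NOT NULL → not nullable.
- dosage: declared NOT NULL → not nullable.
- patient_id: part of the PRIMARY KEY, which implies NOT NULL → not nullable.
- unit: no NOT NULL constraint applies → nullable.
- mrn: no NOT NULL constraint applies → nullable.

room, specialty, severity, duration, unit, mrn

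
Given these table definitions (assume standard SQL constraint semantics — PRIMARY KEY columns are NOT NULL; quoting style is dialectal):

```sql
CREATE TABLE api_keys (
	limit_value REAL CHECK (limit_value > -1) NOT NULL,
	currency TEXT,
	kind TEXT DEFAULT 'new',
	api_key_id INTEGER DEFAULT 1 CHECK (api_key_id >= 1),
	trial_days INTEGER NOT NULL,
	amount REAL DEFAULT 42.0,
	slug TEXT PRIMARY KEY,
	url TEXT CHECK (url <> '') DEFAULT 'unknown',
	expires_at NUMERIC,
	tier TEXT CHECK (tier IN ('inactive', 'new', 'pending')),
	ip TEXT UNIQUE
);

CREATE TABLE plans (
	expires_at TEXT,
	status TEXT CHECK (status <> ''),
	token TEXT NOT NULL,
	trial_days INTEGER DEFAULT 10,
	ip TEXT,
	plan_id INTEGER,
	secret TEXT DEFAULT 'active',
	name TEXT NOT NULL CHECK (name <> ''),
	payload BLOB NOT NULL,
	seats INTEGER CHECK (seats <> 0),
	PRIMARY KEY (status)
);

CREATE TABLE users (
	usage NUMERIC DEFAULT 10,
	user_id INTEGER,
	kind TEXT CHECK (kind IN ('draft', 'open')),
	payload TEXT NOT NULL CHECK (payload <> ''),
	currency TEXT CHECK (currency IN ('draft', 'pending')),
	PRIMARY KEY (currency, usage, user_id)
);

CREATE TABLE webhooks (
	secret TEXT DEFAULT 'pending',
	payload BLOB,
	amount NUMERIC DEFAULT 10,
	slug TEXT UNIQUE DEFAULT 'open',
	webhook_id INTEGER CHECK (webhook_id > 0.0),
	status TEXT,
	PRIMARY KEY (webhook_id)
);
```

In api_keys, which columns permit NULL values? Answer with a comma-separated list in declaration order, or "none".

currency, kind, api_key_id, amount, url, expires_at, tier, ip

- limit_value: declared NOT NULL → not nullable.
- currency: no NOT NULL constraint applies → nullable.
- kind: DEFAULT only fills an omitted column; an explicit NULL is still allowed → nullable.
- api_key_id: CHECK does not forbid NULL (a CHECK constraint passes when its expression is NULL) → nullable.
- trial_days: declared NOT NULL → not nullable.
- amount: DEFAULT only fills an omitted column; an explicit NULL is still allowed → nullable.
- slug: part of the PRIMARY KEY, which implies NOT NULL → not nullable.
- url: CHECK does not forbid NULL (a CHECK constraint passes when its expression is NULL) → nullable.
- expires_at: no NOT NULL constraint applies → nullable.
- tier: CHECK does not forbid NULL (a CHECK constraint passes when its expression is NULL) → nullable.
- ip: UNIQUE does not imply NOT NULL → nullable.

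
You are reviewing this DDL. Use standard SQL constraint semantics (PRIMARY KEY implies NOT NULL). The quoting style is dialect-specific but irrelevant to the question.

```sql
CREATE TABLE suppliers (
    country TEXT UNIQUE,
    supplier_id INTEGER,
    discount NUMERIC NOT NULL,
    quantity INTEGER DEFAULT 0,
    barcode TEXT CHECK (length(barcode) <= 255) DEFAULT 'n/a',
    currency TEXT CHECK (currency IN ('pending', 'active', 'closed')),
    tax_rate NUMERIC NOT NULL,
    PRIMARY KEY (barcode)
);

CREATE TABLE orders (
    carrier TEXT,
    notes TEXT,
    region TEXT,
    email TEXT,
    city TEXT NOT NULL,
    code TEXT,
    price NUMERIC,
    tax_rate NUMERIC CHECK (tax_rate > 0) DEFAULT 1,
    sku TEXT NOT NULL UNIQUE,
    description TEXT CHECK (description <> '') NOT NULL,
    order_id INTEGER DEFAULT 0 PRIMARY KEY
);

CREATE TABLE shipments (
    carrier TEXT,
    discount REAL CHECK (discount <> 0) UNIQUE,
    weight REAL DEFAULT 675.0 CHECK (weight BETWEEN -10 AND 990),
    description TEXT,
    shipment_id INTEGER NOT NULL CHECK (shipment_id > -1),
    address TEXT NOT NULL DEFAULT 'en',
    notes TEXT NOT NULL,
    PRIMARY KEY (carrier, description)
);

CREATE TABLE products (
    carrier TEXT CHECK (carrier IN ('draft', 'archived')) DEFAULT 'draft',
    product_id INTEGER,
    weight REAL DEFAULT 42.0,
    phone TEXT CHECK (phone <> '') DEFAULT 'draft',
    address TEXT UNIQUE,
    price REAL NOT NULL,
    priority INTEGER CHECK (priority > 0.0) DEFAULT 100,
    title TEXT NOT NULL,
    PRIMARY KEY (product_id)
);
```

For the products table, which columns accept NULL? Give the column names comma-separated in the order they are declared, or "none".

carrier, weight, phone, address, priority

- carrier: CHECK does not forbid NULL (a CHECK constraint passes when its expression is NULL) → nullable.
- product_id: part of the PRIMARY KEY, which implies NOT NULL → not nullable.
- weight: DEFAULT only fills an omitted column; an explicit NULL is still allowed → nullable.
- phone: CHECK does not forbid NULL (a CHECK constraint passes when its expression is NULL) → nullable.
- address: UNIQUE does not imply NOT NULL → nullable.
- price: declared NOT NULL → not nullable.
- priority: CHECK does not forbid NULL (a CHECK constraint passes when its expression is NULL) → nullable.
- title: declared NOT NULL → not nullable.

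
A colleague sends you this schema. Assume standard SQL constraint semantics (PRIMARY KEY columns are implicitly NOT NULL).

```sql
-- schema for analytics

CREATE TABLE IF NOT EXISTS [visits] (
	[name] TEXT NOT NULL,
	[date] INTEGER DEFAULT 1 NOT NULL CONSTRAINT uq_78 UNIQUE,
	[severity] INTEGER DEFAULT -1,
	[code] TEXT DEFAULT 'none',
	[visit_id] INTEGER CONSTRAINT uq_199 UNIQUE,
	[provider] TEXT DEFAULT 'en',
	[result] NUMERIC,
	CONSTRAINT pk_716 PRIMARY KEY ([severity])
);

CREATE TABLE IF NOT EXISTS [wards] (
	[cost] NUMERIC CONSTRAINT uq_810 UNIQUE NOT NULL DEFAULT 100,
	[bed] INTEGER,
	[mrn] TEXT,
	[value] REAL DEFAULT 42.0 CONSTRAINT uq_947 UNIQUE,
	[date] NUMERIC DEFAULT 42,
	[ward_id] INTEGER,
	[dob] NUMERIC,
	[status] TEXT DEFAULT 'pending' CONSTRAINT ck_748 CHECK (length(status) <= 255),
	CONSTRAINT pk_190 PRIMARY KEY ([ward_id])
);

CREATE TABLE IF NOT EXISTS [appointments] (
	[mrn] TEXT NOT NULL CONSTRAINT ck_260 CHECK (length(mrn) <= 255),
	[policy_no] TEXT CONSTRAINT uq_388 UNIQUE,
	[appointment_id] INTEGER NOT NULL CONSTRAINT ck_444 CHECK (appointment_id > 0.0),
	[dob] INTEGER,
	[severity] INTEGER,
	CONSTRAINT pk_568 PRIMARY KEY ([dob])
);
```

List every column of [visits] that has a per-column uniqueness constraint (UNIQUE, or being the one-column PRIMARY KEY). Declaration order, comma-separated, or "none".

date, severity, visit_id

- name: no UNIQUE or single-column PK constraint.
- date: declared UNIQUE → unique.
- severity: single-column PRIMARY KEY → unique.
- code: no UNIQUE or single-column PK constraint.
- visit_id: declared UNIQUE → unique.
- provider: no UNIQUE or single-column PK constraint.
- result: no UNIQUE or single-column PK constraint.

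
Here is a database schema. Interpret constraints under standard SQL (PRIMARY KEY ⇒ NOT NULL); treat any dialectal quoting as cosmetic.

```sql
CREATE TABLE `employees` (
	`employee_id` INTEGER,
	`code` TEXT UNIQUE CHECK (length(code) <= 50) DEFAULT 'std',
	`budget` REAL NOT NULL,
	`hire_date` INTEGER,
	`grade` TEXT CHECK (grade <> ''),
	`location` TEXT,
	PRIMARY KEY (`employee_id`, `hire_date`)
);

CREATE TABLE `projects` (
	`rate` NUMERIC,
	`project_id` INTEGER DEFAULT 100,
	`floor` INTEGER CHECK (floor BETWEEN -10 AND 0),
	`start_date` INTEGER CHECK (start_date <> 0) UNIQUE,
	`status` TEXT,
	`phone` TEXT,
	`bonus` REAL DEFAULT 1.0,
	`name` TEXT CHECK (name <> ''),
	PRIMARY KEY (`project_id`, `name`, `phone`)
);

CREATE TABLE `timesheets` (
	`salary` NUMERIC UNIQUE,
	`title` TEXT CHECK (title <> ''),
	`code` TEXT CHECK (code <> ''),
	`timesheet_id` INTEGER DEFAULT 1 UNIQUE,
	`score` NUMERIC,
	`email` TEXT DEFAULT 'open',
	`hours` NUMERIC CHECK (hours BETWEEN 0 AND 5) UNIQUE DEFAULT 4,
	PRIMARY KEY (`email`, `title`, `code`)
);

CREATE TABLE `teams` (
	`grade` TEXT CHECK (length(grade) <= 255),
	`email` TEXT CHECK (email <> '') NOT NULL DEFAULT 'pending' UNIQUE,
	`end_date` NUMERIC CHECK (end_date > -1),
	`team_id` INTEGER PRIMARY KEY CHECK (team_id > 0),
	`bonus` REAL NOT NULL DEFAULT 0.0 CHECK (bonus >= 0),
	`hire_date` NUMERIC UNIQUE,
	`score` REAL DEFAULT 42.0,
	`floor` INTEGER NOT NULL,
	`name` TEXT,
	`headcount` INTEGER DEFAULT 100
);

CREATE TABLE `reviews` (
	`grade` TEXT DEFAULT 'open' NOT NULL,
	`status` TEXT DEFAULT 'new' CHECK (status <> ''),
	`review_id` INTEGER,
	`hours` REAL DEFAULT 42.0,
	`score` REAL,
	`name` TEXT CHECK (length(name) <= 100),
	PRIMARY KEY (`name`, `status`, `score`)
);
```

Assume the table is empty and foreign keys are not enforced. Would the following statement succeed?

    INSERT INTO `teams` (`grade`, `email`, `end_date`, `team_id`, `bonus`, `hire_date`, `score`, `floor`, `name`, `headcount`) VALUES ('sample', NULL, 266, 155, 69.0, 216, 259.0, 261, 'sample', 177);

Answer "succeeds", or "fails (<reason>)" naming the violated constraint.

fails (NOT NULL on email)

email is explicitly set to NULL, but email is declared NOT NULL.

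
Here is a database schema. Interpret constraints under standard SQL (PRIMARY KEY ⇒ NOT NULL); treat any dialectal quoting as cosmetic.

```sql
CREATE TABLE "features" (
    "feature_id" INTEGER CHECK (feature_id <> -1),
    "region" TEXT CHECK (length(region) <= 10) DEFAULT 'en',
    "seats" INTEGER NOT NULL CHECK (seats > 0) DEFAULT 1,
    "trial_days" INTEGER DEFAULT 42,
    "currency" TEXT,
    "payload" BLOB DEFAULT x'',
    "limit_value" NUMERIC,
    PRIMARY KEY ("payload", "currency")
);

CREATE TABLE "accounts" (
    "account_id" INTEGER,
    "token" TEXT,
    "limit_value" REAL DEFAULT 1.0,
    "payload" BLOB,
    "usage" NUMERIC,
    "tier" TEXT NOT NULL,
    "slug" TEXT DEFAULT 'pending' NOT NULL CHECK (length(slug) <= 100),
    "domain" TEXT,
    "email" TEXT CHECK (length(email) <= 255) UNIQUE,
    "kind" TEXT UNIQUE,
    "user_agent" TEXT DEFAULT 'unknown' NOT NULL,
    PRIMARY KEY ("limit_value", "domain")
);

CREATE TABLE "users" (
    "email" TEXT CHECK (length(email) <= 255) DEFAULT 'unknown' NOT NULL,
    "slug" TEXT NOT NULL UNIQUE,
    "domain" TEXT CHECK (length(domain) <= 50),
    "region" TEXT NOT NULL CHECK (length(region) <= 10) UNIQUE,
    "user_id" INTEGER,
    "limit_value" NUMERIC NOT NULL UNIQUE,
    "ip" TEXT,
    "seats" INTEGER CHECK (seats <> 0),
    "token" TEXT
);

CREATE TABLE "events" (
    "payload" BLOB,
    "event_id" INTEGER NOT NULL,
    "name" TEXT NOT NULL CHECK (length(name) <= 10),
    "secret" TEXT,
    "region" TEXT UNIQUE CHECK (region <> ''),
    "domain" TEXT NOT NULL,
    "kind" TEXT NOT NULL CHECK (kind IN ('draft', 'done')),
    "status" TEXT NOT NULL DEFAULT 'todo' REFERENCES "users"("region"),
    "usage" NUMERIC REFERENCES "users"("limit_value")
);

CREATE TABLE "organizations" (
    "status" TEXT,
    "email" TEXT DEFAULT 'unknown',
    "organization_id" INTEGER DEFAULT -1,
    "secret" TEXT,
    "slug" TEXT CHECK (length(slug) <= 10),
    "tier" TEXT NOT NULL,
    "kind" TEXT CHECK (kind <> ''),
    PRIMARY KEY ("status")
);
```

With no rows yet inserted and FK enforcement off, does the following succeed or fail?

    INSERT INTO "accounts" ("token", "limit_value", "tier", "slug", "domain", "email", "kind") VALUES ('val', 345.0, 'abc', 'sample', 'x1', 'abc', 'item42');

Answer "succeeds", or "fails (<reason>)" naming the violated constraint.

succeeds

NOT NULL columns: domain is supplied; limit_value is supplied; slug is supplied; tier is supplied; user_agent defaults to 'unknown'.
CHECK constraints: 'sample' satisfies (length(slug) <= 100); 'abc' satisfies (length(email) <= 255).
No constraint is violated.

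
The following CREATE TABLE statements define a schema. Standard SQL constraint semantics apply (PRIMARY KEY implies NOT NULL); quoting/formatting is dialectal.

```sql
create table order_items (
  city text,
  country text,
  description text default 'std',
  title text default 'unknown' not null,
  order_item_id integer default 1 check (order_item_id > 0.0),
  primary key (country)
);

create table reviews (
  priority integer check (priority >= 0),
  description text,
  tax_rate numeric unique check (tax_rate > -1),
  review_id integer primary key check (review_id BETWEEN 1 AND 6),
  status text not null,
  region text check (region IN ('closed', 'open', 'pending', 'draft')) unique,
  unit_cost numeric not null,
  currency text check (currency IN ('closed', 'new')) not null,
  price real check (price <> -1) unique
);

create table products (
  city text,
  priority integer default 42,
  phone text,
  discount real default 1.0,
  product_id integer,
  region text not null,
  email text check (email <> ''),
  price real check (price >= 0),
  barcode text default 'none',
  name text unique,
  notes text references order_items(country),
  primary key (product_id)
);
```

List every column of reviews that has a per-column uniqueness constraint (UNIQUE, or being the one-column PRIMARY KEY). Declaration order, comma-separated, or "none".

- priority: no UNIQUE or single-column PK constraint.
- description: no UNIQUE or single-column PK constraint.
- tax_rate: declared UNIQUE → unique.
- review_id: single-column PRIMARY KEY → unique.
- status: no UNIQUE or single-column PK constraint.
- region: declared UNIQUE → unique.
- unit_cost: no UNIQUE or single-column PK constraint.
- currency: no UNIQUE or single-column PK constraint.
- price: declared UNIQUE → unique.

tax_rate, review_id, region, price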